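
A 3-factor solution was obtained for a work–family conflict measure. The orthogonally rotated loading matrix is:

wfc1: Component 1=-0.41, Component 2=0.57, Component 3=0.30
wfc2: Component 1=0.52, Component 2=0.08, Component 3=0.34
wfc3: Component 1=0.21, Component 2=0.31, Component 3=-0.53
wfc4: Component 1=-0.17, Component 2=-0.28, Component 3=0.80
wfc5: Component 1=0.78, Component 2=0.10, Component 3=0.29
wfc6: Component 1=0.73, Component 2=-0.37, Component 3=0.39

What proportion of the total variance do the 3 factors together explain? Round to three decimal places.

0.611

Communalities: 0.5830, 0.3924, 0.4211, 0.7473, 0.7025, 0.8219; Σh² = 3.6682.
Total variance with 6 standardized items is 6, so the solution explains 3.6682/6 = 0.6114.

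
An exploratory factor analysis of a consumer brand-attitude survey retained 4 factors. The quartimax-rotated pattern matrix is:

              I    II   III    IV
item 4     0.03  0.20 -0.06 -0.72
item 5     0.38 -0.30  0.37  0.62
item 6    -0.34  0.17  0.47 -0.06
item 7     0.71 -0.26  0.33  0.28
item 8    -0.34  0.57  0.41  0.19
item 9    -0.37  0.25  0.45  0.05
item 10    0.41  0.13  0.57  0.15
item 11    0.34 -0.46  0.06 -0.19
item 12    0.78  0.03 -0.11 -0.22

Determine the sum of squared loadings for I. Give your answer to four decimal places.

1.9096

SS loadings for I = 0.03² + 0.38² + (-0.34)² + 0.71² + (-0.34)² + (-0.37)² + 0.41² + 0.34² + 0.78² = 0.0009 + 0.1444 + 0.1156 + 0.5041 + 0.1156 + 0.1369 + 0.1681 + 0.1156 + 0.6084 = 1.9096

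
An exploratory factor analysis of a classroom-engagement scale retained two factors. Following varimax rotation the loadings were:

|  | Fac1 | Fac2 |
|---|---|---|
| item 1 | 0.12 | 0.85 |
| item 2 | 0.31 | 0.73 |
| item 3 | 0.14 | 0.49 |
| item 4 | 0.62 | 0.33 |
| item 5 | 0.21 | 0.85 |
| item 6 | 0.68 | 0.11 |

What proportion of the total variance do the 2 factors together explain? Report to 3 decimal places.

SS loadings by factor: 1.0210, 2.3390; total = 3.3600.
Total variance with 6 standardized items is 6, so the solution explains 3.3600/6 = 0.5600.

0.560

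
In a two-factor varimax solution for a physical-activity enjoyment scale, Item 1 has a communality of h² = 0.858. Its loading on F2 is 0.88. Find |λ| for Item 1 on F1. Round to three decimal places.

Under orthogonal rotation h² = Σλ², so λ_F1² = h² − (0.7744) = 0.858 − 0.7744 = 0.0836.
|λ| = √0.0836 = 0.2891.

0.289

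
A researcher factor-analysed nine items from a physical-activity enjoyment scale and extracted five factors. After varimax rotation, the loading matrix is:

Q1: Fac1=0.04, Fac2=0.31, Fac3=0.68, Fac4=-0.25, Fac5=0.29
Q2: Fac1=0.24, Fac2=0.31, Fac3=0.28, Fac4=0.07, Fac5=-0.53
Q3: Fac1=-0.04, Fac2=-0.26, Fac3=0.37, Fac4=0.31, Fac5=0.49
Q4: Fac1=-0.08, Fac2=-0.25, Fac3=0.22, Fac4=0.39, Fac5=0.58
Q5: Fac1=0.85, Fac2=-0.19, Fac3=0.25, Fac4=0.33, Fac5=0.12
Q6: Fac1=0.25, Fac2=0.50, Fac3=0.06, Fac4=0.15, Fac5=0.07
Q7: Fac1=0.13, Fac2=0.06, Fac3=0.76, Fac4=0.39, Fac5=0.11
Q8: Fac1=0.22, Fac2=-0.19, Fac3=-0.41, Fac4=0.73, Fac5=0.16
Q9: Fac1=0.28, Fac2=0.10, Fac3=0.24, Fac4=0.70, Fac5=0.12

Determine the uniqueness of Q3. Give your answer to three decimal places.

h² = (-0.04)² + (-0.26)² + 0.37² + 0.31² + 0.49² = 0.0016 + 0.0676 + 0.1369 + 0.0961 + 0.2401 = 0.5423
Uniqueness u² = 1 − h² = 1 − 0.5423 = 0.4577

0.458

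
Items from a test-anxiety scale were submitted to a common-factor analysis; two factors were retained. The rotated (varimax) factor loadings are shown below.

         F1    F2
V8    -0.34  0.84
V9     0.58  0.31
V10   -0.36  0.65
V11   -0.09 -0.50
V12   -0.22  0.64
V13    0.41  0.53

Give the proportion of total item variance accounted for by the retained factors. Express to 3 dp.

SS loadings by factor: 0.8062, 2.1647; total = 2.9709.
Total variance with 6 standardized items is 6, so the solution explains 2.9709/6 = 0.4951.

0.495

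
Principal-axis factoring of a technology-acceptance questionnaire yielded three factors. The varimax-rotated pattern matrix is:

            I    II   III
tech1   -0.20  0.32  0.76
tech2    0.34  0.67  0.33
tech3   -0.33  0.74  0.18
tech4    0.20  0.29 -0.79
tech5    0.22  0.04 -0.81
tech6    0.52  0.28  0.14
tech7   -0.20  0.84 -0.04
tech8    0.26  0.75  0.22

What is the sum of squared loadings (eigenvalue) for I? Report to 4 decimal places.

0.7309

SS loadings for I = (-0.20)² + 0.34² + (-0.33)² + 0.20² + 0.22² + 0.52² + (-0.20)² + 0.26² = 0.0400 + 0.1156 + 0.1089 + 0.0400 + 0.0484 + 0.2704 + 0.0400 + 0.0676 = 0.7309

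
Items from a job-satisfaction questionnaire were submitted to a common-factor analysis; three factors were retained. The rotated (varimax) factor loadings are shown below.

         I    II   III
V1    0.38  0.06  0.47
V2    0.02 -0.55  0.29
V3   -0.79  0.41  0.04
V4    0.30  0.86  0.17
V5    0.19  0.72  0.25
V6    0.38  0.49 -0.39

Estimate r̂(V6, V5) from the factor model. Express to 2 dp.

0.33

r̂ = Σ λ_i·λ_j across factors = (0.38)(0.19) + (0.49)(0.72) + (-0.39)(0.25)
  = +0.0722 +0.3528 -0.0975 = 0.3275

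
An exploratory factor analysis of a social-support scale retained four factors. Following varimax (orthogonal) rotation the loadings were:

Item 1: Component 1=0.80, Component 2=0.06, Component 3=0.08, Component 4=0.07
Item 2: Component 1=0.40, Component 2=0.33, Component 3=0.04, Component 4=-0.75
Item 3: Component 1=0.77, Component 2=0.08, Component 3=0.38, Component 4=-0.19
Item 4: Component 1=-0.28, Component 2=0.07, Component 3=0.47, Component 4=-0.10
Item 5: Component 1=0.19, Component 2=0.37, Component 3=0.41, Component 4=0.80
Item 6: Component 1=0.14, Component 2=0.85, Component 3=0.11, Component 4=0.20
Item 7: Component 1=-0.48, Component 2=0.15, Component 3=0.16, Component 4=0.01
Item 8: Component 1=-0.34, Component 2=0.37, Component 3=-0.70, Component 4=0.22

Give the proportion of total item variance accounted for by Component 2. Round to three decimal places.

0.143

SS loadings for Component 2 = 0.06² + 0.33² + 0.08² + 0.07² + 0.37² + 0.85² + 0.15² + 0.37² = 1.1426
Proportion of variance = 1.1426 / 8 = 0.1428.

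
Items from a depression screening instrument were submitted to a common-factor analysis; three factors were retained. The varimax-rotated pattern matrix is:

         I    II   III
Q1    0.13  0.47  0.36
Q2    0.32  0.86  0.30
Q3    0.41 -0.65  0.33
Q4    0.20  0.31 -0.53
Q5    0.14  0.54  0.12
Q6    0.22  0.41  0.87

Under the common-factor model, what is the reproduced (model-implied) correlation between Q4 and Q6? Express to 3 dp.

-0.290

r̂ = Σ λ_i·λ_j across factors = (0.20)(0.22) + (0.31)(0.41) + (-0.53)(0.87)
  = +0.0440 +0.1271 -0.4611 = -0.2900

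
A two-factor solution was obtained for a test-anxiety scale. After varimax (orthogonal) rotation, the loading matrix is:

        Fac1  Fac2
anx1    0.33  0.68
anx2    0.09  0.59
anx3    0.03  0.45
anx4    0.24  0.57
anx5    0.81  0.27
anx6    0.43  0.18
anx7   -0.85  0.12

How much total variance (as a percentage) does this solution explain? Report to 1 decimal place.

SS loadings by factor: 1.7390, 1.4576; total = 3.1966.
Total variance with 7 standardized items is 7, so the solution explains 3.1966/7 = 0.4567 = 45.67%.

45.7%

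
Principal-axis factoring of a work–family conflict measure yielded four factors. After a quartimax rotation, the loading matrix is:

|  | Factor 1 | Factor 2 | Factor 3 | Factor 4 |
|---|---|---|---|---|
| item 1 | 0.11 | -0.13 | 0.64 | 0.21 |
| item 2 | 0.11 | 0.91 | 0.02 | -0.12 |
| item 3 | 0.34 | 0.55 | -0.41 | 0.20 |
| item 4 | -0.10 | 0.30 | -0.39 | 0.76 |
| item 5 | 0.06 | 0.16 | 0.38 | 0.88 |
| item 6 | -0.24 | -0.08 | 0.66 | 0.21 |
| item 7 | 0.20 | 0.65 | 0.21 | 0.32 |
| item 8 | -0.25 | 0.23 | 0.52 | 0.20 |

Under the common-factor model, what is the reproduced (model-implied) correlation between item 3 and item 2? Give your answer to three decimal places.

r̂ = Σ λ_i·λ_j across factors = (0.34)(0.11) + (0.55)(0.91) + (-0.41)(0.02) + (0.20)(-0.12)
  = +0.0374 +0.5005 -0.0082 -0.0240 = 0.5057

0.506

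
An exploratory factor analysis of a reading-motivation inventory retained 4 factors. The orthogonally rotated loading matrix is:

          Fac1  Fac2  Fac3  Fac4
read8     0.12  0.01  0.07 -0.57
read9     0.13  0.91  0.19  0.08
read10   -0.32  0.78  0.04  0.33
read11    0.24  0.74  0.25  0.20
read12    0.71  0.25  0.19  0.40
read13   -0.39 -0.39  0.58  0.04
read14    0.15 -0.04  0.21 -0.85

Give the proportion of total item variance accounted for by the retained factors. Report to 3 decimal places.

0.708

SS loadings by factor: 0.8700, 2.2004, 0.5217, 1.3643; total = 4.9564.
Total variance with 7 standardized items is 7, so the solution explains 4.9564/7 = 0.7081.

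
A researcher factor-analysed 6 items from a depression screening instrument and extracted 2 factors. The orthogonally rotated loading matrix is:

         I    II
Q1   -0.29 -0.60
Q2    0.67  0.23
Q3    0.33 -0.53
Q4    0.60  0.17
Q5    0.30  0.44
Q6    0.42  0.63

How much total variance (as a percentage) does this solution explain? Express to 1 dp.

43.0%

Communalities: 0.4441, 0.5018, 0.3898, 0.3889, 0.2836, 0.5733; Σh² = 2.5815.
Total variance with 6 standardized items is 6, so the solution explains 2.5815/6 = 0.4303 = 43.03%.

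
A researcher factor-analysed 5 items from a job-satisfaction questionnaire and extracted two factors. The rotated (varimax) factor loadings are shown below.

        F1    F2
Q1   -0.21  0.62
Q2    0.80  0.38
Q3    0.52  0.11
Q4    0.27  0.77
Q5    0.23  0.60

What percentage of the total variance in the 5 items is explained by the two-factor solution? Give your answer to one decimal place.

51.5%

Communalities: 0.4285, 0.7844, 0.2825, 0.6658, 0.4129; Σh² = 2.5741.
Total variance with 5 standardized items is 5, so the solution explains 2.5741/5 = 0.5148 = 51.48%.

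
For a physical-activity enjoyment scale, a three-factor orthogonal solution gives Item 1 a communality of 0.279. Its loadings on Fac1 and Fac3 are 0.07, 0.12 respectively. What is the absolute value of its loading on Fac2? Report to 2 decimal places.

0.51

Under orthogonal rotation h² = Σλ², so λ_Fac2² = h² − (0.0193) = 0.279 − 0.0193 = 0.2597.
|λ| = √0.2597 = 0.5096.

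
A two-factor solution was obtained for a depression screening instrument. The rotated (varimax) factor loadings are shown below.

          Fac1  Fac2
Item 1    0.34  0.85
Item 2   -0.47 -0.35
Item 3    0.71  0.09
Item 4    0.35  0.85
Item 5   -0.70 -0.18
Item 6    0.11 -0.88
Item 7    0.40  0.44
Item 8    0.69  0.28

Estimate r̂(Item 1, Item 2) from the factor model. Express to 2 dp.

r̂ = Σ λ_i·λ_j across factors = (0.34)(-0.47) + (0.85)(-0.35)
  = -0.1598 -0.2975 = -0.4573

-0.46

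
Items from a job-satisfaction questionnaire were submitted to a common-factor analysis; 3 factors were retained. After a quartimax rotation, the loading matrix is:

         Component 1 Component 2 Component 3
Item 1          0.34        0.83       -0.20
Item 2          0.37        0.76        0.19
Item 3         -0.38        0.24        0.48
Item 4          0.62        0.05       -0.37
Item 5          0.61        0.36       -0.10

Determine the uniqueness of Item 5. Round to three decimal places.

0.488

h² = 0.61² + 0.36² + (-0.10)² = 0.3721 + 0.1296 + 0.0100 = 0.5117
Uniqueness u² = 1 − h² = 1 − 0.5117 = 0.4883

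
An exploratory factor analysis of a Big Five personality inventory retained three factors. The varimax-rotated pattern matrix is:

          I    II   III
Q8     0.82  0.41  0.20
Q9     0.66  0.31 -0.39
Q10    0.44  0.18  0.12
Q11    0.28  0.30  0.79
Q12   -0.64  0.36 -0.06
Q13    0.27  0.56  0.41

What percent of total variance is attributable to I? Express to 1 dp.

31.0%

SS loadings for I = 0.82² + 0.66² + 0.44² + 0.28² + (-0.64)² + 0.27² = 1.8625
With 6 standardized items, total variance = 6. Proportion = 1.8625/6 = 0.3104 → 31.04%.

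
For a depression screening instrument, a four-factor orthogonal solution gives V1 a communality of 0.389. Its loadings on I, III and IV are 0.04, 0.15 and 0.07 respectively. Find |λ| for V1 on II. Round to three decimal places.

0.600

Under orthogonal rotation h² = Σλ², so λ_II² = h² − (0.0290) = 0.389 − 0.0290 = 0.3600.
|λ| = √0.3600 = 0.6000.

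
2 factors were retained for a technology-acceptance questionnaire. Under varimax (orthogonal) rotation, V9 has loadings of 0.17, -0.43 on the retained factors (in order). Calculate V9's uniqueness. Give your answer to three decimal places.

h² = 0.17² + (-0.43)² = 0.0289 + 0.1849 = 0.2138
Uniqueness u² = 1 − h² = 1 − 0.2138 = 0.7862

0.786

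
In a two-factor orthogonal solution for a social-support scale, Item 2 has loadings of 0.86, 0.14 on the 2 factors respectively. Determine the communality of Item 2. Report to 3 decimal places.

h² = 0.86² + 0.14² = 0.7396 + 0.0196 = 0.7592

0.759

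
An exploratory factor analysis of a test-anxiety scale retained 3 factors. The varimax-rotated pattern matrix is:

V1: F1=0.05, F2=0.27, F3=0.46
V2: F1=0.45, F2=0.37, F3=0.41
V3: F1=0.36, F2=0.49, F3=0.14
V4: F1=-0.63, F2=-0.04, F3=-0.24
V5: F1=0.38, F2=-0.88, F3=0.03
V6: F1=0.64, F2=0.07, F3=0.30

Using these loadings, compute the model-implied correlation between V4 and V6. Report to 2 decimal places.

-0.48

r̂ = Σ λ_i·λ_j across factors = (-0.63)(0.64) + (-0.04)(0.07) + (-0.24)(0.30)
  = -0.4032 -0.0028 -0.0720 = -0.4780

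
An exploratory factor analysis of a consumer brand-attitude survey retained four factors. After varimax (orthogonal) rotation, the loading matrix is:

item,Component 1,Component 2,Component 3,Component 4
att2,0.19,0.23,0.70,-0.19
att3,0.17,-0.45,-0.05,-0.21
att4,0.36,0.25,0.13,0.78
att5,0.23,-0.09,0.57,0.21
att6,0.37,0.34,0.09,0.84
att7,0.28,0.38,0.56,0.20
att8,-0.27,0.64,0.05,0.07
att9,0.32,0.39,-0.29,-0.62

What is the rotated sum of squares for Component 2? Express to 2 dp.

1.15

SS loadings for Component 2 = 0.23² + (-0.45)² + 0.25² + (-0.09)² + 0.34² + 0.38² + 0.64² + 0.39² = 0.0529 + 0.2025 + 0.0625 + 0.0081 + 0.1156 + 0.1444 + 0.4096 + 0.1521 = 1.1477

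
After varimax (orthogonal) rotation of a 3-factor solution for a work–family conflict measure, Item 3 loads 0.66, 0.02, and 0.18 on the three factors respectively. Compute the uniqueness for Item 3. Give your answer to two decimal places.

h² = 0.66² + 0.02² + 0.18² = 0.4356 + 0.0004 + 0.0324 = 0.4684
Uniqueness u² = 1 − h² = 1 − 0.4684 = 0.5316

0.53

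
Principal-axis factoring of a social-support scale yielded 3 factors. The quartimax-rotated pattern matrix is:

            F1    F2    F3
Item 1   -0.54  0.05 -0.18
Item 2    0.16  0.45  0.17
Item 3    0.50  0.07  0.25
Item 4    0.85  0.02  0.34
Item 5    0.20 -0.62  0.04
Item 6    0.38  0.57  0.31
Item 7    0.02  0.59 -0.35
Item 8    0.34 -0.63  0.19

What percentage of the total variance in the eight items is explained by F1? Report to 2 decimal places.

SS loadings for F1 = (-0.54)² + 0.16² + 0.50² + 0.85² + 0.20² + 0.38² + 0.02² + 0.34² = 1.5901
With 8 standardized items, total variance = 8. Proportion = 1.5901/8 = 0.1988 → 19.88%.

19.88%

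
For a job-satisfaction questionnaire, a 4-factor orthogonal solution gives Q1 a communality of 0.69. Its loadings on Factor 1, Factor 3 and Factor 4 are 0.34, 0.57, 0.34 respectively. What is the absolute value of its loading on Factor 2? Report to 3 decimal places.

0.366

Under orthogonal rotation h² = Σλ², so λ_Factor 2² = h² − (0.5561) = 0.69 − 0.5561 = 0.1339.
|λ| = √0.1339 = 0.3659.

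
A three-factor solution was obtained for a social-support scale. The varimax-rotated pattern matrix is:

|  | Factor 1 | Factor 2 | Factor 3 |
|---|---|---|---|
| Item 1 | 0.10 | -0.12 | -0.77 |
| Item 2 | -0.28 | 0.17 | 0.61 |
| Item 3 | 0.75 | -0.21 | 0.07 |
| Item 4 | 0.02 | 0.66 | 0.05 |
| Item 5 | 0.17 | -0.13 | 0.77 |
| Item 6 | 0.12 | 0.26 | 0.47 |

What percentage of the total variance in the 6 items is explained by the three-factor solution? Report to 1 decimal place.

51.5%

Communalities: 0.6173, 0.4794, 0.6115, 0.4385, 0.6387, 0.3029; Σh² = 3.0883.
Total variance with 6 standardized items is 6, so the solution explains 3.0883/6 = 0.5147 = 51.47%.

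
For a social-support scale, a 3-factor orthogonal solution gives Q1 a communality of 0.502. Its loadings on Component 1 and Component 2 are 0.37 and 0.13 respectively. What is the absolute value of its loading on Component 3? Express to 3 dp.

Under orthogonal rotation h² = Σλ², so λ_Component 3² = h² − (0.1538) = 0.502 − 0.1538 = 0.3482.
|λ| = √0.3482 = 0.5901.

0.590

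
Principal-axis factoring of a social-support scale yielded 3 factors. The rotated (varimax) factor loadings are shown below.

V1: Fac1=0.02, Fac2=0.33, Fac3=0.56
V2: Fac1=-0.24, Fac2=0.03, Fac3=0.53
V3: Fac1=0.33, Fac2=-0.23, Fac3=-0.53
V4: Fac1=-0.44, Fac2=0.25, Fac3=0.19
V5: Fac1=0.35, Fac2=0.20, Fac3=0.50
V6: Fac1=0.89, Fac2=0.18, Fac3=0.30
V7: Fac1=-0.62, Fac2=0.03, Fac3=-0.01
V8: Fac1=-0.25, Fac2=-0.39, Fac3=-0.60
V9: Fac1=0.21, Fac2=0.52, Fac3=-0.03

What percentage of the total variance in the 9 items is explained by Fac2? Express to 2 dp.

8.01%

SS loadings for Fac2 = 0.33² + 0.03² + (-0.23)² + 0.25² + 0.20² + 0.18² + 0.03² + (-0.39)² + 0.52² = 0.7210
With 9 standardized items, total variance = 9. Proportion = 0.7210/9 = 0.0801 → 8.01%.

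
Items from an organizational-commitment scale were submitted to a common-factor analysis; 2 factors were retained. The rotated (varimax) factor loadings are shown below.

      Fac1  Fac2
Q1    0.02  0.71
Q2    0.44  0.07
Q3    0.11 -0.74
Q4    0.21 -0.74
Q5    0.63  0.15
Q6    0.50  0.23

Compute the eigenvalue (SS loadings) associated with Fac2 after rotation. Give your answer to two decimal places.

1.68

SS loadings for Fac2 = 0.71² + 0.07² + (-0.74)² + (-0.74)² + 0.15² + 0.23² = 0.5041 + 0.0049 + 0.5476 + 0.5476 + 0.0225 + 0.0529 = 1.6796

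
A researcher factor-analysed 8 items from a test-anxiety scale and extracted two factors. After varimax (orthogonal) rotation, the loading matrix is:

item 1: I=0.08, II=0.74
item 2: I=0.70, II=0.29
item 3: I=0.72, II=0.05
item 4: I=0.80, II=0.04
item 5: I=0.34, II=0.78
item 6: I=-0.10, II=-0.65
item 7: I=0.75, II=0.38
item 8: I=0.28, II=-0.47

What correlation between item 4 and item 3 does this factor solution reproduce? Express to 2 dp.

r̂ = Σ λ_i·λ_j across factors = (0.80)(0.72) + (0.04)(0.05)
  = +0.5760 +0.0020 = 0.5780

0.58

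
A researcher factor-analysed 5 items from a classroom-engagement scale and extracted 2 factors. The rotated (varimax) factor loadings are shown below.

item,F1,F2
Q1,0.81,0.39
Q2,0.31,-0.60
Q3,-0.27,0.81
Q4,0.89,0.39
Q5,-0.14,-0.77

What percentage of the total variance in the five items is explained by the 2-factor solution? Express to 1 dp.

71.0%

Communalities: 0.8082, 0.4561, 0.7290, 0.9442, 0.6125; Σh² = 3.5500.
Total variance with 5 standardized items is 5, so the solution explains 3.5500/5 = 0.7100 = 71.00%.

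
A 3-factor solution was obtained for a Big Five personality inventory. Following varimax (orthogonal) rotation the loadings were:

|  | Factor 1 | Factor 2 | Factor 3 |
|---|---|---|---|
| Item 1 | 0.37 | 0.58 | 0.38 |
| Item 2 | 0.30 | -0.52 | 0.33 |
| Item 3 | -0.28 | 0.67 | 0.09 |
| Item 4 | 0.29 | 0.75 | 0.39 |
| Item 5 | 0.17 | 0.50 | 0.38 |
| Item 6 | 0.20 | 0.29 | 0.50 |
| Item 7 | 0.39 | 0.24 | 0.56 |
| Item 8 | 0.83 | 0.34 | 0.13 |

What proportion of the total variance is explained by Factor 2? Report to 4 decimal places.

SS loadings for Factor 2 = 0.58² + (-0.52)² + 0.67² + 0.75² + 0.50² + 0.29² + 0.24² + 0.34² = 2.1255
Proportion of variance = 2.1255 / 8 = 0.2657.

0.2657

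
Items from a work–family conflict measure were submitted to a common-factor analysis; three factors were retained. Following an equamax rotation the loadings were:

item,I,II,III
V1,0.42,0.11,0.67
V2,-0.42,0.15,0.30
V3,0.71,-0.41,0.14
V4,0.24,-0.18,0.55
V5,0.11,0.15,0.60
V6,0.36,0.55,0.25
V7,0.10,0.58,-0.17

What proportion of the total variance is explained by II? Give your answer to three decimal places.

SS loadings for II = 0.11² + 0.15² + (-0.41)² + (-0.18)² + 0.15² + 0.55² + 0.58² = 0.8965
Proportion of variance = 0.8965 / 7 = 0.1281.

0.128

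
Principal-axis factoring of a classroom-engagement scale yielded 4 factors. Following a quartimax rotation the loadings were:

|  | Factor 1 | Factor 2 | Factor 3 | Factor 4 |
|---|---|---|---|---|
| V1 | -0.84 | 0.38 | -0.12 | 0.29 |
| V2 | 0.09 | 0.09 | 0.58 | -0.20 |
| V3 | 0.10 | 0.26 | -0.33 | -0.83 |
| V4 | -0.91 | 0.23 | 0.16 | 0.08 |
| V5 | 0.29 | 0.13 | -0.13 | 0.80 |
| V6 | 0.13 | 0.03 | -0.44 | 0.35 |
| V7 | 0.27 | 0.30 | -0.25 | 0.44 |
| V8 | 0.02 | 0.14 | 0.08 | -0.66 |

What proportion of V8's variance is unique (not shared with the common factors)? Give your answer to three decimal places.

h² = 0.02² + 0.14² + 0.08² + (-0.66)² = 0.0004 + 0.0196 + 0.0064 + 0.4356 = 0.4620
Uniqueness u² = 1 − h² = 1 − 0.4620 = 0.5380

0.538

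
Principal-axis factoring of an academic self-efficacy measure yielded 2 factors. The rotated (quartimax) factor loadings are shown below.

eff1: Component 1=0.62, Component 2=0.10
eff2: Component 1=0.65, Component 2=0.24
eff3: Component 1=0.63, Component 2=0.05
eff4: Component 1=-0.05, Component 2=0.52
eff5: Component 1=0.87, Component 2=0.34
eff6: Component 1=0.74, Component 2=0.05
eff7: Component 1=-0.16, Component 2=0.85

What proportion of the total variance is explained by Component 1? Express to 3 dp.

0.362

SS loadings for Component 1 = 0.62² + 0.65² + 0.63² + (-0.05)² + 0.87² + 0.74² + (-0.16)² = 2.5364
Proportion of variance = 2.5364 / 7 = 0.3623.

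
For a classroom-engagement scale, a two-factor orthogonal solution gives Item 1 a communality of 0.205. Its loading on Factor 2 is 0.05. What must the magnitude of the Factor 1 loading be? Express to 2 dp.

0.45

Under orthogonal rotation h² = Σλ², so λ_Factor 1² = h² − (0.0025) = 0.205 − 0.0025 = 0.2025.
|λ| = √0.2025 = 0.4500.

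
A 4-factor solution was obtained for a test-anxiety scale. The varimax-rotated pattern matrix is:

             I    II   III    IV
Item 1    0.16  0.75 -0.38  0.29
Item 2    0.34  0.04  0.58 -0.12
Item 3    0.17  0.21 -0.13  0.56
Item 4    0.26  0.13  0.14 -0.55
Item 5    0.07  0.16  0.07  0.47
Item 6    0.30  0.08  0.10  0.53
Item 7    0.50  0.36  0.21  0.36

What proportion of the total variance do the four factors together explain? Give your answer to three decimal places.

Communalities: 0.8166, 0.4680, 0.4035, 0.4066, 0.2563, 0.3873, 0.5533; Σh² = 3.2916.
Total variance with 7 standardized items is 7, so the solution explains 3.2916/7 = 0.4702.

0.470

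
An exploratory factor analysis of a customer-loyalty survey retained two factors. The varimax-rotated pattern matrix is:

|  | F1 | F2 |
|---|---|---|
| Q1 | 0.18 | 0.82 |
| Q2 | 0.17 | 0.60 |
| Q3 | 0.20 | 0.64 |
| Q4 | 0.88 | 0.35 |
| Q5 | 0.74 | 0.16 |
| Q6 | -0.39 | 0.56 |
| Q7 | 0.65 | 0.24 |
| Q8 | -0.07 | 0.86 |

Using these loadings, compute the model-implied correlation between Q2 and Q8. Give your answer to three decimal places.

0.504

r̂ = Σ λ_i·λ_j across factors = (0.17)(-0.07) + (0.60)(0.86)
  = -0.0119 +0.5160 = 0.5041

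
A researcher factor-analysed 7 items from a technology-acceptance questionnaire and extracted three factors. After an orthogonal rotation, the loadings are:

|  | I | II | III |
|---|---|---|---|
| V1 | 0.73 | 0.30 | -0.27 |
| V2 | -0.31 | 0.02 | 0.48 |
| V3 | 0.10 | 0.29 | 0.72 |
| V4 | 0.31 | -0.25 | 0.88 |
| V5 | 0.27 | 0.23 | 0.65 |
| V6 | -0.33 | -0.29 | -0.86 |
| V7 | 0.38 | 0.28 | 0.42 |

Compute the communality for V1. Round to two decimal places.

0.70

h² = 0.73² + 0.30² + (-0.27)² = 0.5329 + 0.0900 + 0.0729 = 0.6958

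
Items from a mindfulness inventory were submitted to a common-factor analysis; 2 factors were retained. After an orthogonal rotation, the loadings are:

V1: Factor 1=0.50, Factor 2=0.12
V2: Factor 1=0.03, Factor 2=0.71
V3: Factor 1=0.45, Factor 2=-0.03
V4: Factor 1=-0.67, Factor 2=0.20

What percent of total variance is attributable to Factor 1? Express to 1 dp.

SS loadings for Factor 1 = 0.50² + 0.03² + 0.45² + (-0.67)² = 0.9023
With 4 standardized items, total variance = 4. Proportion = 0.9023/4 = 0.2256 → 22.56%.

22.6%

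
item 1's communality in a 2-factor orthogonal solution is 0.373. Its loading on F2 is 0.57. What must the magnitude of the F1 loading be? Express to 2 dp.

0.22

Under orthogonal rotation h² = Σλ², so λ_F1² = h² − (0.3249) = 0.373 − 0.3249 = 0.0481.
|λ| = √0.0481 = 0.2193.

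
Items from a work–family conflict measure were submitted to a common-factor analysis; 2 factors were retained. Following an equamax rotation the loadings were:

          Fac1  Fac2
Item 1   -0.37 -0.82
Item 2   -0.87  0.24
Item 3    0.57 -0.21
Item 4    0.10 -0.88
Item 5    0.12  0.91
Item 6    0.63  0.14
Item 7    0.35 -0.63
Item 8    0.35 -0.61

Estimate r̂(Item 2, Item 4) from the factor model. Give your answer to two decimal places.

r̂ = Σ λ_i·λ_j across factors = (-0.87)(0.10) + (0.24)(-0.88)
  = -0.0870 -0.2112 = -0.2982

-0.30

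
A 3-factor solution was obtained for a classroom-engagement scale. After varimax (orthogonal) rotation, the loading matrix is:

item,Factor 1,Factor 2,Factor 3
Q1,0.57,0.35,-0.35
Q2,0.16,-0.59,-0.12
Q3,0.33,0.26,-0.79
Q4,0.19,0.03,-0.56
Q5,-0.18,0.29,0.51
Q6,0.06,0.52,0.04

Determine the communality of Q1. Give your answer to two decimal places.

h² = 0.57² + 0.35² + (-0.35)² = 0.3249 + 0.1225 + 0.1225 = 0.5699

0.57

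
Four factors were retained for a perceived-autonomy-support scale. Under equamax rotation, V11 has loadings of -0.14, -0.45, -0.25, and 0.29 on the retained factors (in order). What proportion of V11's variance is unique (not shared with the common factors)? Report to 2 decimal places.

0.63

h² = (-0.14)² + (-0.45)² + (-0.25)² + 0.29² = 0.0196 + 0.2025 + 0.0625 + 0.0841 = 0.3687
Uniqueness u² = 1 − h² = 1 − 0.3687 = 0.6313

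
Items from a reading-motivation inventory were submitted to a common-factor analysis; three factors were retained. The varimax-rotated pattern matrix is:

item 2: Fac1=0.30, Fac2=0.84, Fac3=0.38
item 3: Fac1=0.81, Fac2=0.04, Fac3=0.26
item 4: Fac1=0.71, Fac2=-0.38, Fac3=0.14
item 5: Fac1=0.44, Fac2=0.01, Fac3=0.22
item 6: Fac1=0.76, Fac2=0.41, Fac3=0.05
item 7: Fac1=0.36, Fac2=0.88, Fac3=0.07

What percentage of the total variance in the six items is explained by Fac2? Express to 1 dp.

29.9%

SS loadings for Fac2 = 0.84² + 0.04² + (-0.38)² + 0.01² + 0.41² + 0.88² = 1.7942
With 6 standardized items, total variance = 6. Proportion = 1.7942/6 = 0.2990 → 29.90%.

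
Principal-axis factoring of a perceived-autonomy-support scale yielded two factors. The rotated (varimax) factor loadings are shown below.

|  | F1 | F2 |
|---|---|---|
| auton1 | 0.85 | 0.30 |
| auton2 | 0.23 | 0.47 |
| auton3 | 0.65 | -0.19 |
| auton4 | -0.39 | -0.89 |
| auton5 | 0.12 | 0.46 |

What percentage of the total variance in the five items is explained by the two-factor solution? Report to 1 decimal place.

54.3%

SS loadings by factor: 1.3644, 1.3507; total = 2.7151.
Total variance with 5 standardized items is 5, so the solution explains 2.7151/5 = 0.5430 = 54.30%.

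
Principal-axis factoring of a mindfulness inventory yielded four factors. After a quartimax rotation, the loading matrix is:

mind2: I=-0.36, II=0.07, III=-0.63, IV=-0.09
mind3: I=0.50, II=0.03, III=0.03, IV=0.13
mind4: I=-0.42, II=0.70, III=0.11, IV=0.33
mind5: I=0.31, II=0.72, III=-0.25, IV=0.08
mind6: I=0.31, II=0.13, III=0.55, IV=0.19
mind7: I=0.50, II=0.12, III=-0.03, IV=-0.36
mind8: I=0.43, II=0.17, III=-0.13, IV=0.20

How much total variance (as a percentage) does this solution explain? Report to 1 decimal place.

SS loadings by factor: 1.1831, 1.0744, 0.7927, 0.3460; total = 3.3962.
Total variance with 7 standardized items is 7, so the solution explains 3.3962/7 = 0.4852 = 48.52%.

48.5%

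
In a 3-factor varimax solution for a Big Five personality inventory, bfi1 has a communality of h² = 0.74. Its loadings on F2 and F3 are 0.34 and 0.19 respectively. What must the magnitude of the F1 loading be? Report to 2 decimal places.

Under orthogonal rotation h² = Σλ², so λ_F1² = h² − (0.1517) = 0.74 − 0.1517 = 0.5883.
|λ| = √0.5883 = 0.7670.

0.77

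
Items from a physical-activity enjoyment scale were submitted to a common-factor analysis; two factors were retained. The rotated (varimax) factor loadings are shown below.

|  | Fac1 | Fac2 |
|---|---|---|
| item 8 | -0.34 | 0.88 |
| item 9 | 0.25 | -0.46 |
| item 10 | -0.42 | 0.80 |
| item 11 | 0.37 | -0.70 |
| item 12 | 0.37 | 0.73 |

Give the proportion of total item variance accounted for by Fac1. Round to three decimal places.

0.126

SS loadings for Fac1 = (-0.34)² + 0.25² + (-0.42)² + 0.37² + 0.37² = 0.6283
Proportion of variance = 0.6283 / 5 = 0.1257.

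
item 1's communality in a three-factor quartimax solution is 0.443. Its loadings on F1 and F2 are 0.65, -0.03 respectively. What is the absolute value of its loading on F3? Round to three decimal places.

0.140

Under orthogonal rotation h² = Σλ², so λ_F3² = h² − (0.4234) = 0.443 − 0.4234 = 0.0196.
|λ| = √0.0196 = 0.1400.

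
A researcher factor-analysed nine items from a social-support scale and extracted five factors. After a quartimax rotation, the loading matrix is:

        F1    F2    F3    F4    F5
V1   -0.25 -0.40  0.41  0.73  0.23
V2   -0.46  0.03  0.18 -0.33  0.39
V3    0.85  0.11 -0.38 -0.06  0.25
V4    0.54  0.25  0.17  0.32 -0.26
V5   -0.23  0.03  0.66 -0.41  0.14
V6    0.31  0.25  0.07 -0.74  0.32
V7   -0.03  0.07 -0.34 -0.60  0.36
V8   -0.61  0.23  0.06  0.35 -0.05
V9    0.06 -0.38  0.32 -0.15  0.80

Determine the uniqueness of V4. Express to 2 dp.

0.45

h² = 0.54² + 0.25² + 0.17² + 0.32² + (-0.26)² = 0.2916 + 0.0625 + 0.0289 + 0.1024 + 0.0676 = 0.5530
Uniqueness u² = 1 − h² = 1 − 0.5530 = 0.4470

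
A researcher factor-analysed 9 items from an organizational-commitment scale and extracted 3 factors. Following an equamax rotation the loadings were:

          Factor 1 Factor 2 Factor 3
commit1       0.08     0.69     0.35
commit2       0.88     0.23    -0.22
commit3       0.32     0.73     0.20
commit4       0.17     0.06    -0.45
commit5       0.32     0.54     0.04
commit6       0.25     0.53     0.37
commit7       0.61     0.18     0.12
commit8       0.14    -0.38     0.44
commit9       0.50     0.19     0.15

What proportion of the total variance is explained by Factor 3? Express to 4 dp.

0.0869

SS loadings for Factor 3 = 0.35² + (-0.22)² + 0.20² + (-0.45)² + 0.04² + 0.37² + 0.12² + 0.44² + 0.15² = 0.7824
Proportion of variance = 0.7824 / 9 = 0.0869.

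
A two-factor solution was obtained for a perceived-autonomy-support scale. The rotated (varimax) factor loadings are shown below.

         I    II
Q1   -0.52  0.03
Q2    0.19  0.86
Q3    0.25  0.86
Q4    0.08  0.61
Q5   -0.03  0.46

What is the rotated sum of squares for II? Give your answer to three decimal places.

SS loadings for II = 0.03² + 0.86² + 0.86² + 0.61² + 0.46² = 0.0009 + 0.7396 + 0.7396 + 0.3721 + 0.2116 = 2.0638

2.064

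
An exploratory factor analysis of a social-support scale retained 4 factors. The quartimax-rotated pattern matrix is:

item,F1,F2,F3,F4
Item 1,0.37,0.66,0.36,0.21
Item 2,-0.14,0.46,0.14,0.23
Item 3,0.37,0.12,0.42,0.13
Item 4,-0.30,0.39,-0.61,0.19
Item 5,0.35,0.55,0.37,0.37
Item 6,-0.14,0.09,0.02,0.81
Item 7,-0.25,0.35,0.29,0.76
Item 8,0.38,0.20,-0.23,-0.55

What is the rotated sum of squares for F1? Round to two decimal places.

0.73

SS loadings for F1 = 0.37² + (-0.14)² + 0.37² + (-0.30)² + 0.35² + (-0.14)² + (-0.25)² + 0.38² = 0.1369 + 0.0196 + 0.1369 + 0.0900 + 0.1225 + 0.0196 + 0.0625 + 0.1444 = 0.7324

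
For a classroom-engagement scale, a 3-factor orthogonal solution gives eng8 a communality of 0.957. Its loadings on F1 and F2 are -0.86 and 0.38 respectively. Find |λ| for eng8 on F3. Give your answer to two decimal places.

0.27

Under orthogonal rotation h² = Σλ², so λ_F3² = h² − (0.8840) = 0.957 − 0.8840 = 0.0730.
|λ| = √0.0730 = 0.2702.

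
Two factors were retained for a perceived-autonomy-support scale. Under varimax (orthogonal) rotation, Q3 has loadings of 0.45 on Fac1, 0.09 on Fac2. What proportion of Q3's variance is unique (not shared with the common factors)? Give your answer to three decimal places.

0.789

h² = 0.45² + 0.09² = 0.2025 + 0.0081 = 0.2106
Uniqueness u² = 1 − h² = 1 − 0.2106 = 0.7894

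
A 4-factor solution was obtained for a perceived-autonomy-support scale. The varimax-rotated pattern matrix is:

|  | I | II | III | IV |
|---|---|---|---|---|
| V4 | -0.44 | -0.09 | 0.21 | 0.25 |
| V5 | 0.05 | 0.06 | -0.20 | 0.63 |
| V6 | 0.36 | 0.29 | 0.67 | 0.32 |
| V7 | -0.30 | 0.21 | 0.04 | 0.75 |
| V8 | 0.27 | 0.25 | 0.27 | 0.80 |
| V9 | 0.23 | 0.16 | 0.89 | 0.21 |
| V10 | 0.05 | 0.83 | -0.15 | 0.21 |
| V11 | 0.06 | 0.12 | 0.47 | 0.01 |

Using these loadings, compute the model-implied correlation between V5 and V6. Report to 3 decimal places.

0.103

r̂ = Σ λ_i·λ_j across factors = (0.05)(0.36) + (0.06)(0.29) + (-0.20)(0.67) + (0.63)(0.32)
  = +0.0180 +0.0174 -0.1340 +0.2016 = 0.1030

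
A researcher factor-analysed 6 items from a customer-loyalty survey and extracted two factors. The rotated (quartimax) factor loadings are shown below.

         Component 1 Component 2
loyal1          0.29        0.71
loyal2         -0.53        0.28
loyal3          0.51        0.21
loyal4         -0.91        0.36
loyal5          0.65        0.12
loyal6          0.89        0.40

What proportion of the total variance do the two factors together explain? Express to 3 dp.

0.600

SS loadings by factor: 2.6678, 0.9306; total = 3.5984.
Total variance with 6 standardized items is 6, so the solution explains 3.5984/6 = 0.5997.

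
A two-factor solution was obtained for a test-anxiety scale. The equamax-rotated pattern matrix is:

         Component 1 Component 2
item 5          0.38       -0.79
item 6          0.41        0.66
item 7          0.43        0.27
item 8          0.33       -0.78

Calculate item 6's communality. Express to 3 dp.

0.604

h² = 0.41² + 0.66² = 0.1681 + 0.4356 = 0.6037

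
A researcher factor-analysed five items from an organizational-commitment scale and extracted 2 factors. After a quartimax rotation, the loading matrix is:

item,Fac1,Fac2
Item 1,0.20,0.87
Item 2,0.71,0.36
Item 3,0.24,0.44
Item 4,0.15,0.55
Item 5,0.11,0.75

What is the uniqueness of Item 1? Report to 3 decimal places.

0.203

h² = 0.20² + 0.87² = 0.0400 + 0.7569 = 0.7969
Uniqueness u² = 1 − h² = 1 − 0.7969 = 0.2031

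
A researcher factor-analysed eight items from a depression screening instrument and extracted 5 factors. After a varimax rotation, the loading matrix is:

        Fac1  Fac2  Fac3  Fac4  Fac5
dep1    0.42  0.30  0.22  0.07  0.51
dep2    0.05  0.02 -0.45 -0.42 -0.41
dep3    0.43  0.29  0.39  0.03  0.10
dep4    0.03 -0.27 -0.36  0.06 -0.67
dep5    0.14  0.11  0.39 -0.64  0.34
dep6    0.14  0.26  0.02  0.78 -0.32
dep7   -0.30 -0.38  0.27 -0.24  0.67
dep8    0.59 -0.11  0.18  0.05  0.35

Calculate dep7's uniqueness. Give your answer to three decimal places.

0.186

h² = (-0.30)² + (-0.38)² + 0.27² + (-0.24)² + 0.67² = 0.0900 + 0.1444 + 0.0729 + 0.0576 + 0.4489 = 0.8138
Uniqueness u² = 1 − h² = 1 − 0.8138 = 0.1862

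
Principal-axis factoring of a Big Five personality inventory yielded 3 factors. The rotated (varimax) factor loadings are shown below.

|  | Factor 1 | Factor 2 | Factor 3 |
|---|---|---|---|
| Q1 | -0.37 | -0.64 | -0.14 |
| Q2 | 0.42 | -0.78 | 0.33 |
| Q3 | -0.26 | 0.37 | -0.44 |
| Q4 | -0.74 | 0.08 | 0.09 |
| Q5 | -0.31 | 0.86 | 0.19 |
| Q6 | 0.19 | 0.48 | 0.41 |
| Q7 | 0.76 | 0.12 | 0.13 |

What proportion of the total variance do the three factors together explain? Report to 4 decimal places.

Communalities: 0.5661, 0.8937, 0.3981, 0.5621, 0.8718, 0.4346, 0.6089; Σh² = 4.3353.
Total variance with 7 standardized items is 7, so the solution explains 4.3353/7 = 0.6193.

0.6193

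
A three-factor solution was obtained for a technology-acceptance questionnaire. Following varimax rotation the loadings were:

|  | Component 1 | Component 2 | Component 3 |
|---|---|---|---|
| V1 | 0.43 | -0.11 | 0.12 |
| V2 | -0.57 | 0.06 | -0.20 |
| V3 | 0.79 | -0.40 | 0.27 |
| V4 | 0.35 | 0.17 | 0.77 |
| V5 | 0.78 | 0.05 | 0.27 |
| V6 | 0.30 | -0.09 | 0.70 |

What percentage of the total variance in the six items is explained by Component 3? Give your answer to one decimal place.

SS loadings for Component 3 = 0.12² + (-0.20)² + 0.27² + 0.77² + 0.27² + 0.70² = 1.2831
With 6 standardized items, total variance = 6. Proportion = 1.2831/6 = 0.2138 → 21.39%.

21.4%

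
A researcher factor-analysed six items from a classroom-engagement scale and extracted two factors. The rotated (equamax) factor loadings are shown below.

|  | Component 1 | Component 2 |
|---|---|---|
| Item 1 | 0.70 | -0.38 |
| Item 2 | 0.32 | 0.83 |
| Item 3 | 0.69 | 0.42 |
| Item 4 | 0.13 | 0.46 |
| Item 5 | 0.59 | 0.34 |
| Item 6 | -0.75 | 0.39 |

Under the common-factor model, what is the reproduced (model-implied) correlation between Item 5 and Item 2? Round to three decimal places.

r̂ = Σ λ_i·λ_j across factors = (0.59)(0.32) + (0.34)(0.83)
  = +0.1888 +0.2822 = 0.4710

0.471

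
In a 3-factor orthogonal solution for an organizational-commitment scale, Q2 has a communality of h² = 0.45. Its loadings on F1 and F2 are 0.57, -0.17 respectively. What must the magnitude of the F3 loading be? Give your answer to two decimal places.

Under orthogonal rotation h² = Σλ², so λ_F3² = h² − (0.3538) = 0.45 − 0.3538 = 0.0962.
|λ| = √0.0962 = 0.3102.

0.31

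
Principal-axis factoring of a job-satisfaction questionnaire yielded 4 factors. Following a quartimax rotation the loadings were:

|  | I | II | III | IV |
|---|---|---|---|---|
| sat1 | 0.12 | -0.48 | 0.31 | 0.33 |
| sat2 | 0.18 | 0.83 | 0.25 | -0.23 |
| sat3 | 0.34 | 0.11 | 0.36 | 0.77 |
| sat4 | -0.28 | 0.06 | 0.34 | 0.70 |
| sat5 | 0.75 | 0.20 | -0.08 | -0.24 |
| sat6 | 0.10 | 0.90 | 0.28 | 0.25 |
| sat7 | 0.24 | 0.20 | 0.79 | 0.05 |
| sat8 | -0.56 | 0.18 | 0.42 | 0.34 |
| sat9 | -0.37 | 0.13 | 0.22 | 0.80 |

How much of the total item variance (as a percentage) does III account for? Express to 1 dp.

SS loadings for III = 0.31² + 0.25² + 0.36² + 0.34² + (-0.08)² + 0.28² + 0.79² + 0.42² + 0.22² = 1.3375
With 9 standardized items, total variance = 9. Proportion = 1.3375/9 = 0.1486 → 14.86%.

14.9%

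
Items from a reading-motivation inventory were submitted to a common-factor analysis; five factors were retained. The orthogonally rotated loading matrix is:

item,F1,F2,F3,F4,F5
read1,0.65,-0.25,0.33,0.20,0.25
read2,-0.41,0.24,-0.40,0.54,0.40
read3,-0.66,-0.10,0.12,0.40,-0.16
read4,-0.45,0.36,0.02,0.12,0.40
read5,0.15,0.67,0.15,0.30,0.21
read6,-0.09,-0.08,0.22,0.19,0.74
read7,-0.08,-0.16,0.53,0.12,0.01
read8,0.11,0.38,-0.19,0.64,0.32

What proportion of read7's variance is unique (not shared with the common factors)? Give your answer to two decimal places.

h² = (-0.08)² + (-0.16)² + 0.53² + 0.12² + 0.01² = 0.0064 + 0.0256 + 0.2809 + 0.0144 + 0.0001 = 0.3274
Uniqueness u² = 1 − h² = 1 − 0.3274 = 0.6726

0.67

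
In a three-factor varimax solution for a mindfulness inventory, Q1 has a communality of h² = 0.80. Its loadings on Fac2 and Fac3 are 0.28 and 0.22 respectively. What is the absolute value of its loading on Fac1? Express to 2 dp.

0.82

Under orthogonal rotation h² = Σλ², so λ_Fac1² = h² − (0.1268) = 0.80 − 0.1268 = 0.6732.
|λ| = √0.6732 = 0.8205.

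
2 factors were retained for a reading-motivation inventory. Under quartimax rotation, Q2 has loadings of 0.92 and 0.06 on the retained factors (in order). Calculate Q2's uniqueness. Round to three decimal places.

0.150

h² = 0.92² + 0.06² = 0.8464 + 0.0036 = 0.8500
Uniqueness u² = 1 − h² = 1 − 0.8500 = 0.1500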